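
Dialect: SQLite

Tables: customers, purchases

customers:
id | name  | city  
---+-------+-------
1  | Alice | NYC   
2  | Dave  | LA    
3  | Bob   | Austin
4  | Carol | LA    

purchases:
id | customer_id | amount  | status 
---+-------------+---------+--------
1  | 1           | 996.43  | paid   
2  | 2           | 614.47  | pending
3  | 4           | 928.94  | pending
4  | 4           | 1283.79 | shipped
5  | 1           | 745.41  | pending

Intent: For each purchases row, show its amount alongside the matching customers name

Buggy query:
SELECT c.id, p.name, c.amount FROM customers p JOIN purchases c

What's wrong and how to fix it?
Bug: JOIN with no ON clause produces a cartesian product; every purchases row pairs with every customers row

Fix: Add ON c.customer_id = p.id to the JOIN

Corrected query:
SELECT c.id, p.name, c.amount FROM customers p JOIN purchases c ON c.customer_id = p.id

Result:
id | name  | amount 
---+-------+--------
1  | Alice | 996.43 
2  | Dave  | 614.47 
3  | Carol | 928.94 
4  | Carol | 1283.79
5  | Alice | 745.41 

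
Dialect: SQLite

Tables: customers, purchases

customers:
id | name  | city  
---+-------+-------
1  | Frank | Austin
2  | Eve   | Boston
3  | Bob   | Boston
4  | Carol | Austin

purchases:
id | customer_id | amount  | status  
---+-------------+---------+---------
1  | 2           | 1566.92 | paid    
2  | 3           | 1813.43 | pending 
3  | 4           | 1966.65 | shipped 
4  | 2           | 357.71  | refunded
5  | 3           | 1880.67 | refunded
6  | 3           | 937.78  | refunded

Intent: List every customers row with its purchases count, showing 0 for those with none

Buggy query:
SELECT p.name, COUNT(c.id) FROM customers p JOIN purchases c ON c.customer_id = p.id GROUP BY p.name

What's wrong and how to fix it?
Bug: INNER JOIN drops customers rows that have no matching purchases rows

Fix: Use LEFT JOIN so parents without children still appear (COUNT(c.id) gives 0)

Corrected query:
SELECT p.name, COUNT(c.id) FROM customers p LEFT JOIN purchases c ON c.customer_id = p.id GROUP BY p.name

Result:
name  | COUNT(c.id)
------+------------
Bob   | 3          
Carol | 1          
Eve   | 2          
Frank | 0          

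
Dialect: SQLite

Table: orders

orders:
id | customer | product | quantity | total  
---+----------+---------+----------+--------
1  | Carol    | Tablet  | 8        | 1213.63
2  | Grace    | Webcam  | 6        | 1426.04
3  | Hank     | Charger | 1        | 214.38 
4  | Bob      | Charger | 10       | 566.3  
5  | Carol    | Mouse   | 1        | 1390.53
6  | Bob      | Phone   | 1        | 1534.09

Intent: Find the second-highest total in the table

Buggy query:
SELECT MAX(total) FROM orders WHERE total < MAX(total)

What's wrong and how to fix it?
Bug: MAX(total) on the right of the comparison is an aggregate-in-WHERE error

Fix: Put the inner MAX in a scalar subquery

Corrected query:
SELECT MAX(total) FROM orders WHERE total < (SELECT MAX(total) FROM orders)

Result:
MAX(total)
----------
1426.04   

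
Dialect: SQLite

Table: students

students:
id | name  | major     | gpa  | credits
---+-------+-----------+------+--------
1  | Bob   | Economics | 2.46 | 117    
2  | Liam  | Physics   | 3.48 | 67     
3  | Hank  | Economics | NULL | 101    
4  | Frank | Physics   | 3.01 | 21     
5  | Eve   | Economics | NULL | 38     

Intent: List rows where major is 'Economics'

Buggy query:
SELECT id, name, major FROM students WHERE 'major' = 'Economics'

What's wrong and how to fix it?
Bug: 'major' in single quotes is a string literal, not the column; the comparison is literal-vs-literal and never true

Fix: Remove the quotes around the column name (or use double quotes for an identifier)

Corrected query:
SELECT id, name, major FROM students WHERE major = 'Economics'

Result:
id | name | major    
---+------+----------
1  | Bob  | Economics
3  | Hank | Economics
5  | Eve  | Economics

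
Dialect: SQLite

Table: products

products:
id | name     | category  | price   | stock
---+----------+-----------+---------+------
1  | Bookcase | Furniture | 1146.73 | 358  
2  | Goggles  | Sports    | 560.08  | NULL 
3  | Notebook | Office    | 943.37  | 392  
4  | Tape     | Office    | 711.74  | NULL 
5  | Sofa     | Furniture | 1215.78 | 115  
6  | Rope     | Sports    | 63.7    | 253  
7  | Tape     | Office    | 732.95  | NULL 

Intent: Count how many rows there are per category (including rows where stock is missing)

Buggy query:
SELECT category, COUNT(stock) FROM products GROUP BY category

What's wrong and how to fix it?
Bug: COUNT(stock) skips NULLs, so groups with missing stock are undercounted

Fix: Use COUNT(*) to count all rows regardless of NULL

Corrected query:
SELECT category, COUNT(*) FROM products GROUP BY category

Result:
category  | COUNT(*)
----------+---------
Furniture | 2       
Office    | 3       
Sports    | 2       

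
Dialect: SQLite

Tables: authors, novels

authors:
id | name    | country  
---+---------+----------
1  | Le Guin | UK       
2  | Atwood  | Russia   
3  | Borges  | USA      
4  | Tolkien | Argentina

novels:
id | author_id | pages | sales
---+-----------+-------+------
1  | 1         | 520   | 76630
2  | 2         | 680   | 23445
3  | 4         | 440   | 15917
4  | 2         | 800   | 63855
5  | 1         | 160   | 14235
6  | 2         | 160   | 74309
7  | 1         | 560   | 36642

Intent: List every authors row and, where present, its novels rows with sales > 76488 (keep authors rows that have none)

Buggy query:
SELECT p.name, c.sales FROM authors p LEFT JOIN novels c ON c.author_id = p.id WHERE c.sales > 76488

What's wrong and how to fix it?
Bug: Filtering c.sales in WHERE discards the NULL rows produced by LEFT JOIN, turning it into an inner join

Fix: Put 'c.sales > 76488' in the JOIN's ON clause instead of WHERE

Corrected query:
SELECT p.name, c.sales FROM authors p LEFT JOIN novels c ON c.author_id = p.id AND c.sales > 76488

Result:
name    | sales
--------+------
Le Guin | 76630
Atwood  | NULL 
Borges  | NULL 
Tolkien | NULL 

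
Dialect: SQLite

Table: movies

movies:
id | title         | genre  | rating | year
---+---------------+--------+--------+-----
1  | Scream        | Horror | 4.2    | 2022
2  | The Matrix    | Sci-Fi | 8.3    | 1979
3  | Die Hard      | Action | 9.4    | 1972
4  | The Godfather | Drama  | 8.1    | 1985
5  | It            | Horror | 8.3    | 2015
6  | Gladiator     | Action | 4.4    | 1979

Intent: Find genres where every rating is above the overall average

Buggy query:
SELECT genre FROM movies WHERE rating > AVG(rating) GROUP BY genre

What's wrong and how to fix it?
Bug: AVG() is an aggregate; it can't sit directly in WHERE

Fix: Compute the overall average in a scalar subquery and compare each group's MIN against it in HAVING

Corrected query:
SELECT genre FROM movies GROUP BY genre HAVING MIN(rating) > (SELECT AVG(rating) FROM movies)

Result:
genre 
------
Drama 
Sci-Fi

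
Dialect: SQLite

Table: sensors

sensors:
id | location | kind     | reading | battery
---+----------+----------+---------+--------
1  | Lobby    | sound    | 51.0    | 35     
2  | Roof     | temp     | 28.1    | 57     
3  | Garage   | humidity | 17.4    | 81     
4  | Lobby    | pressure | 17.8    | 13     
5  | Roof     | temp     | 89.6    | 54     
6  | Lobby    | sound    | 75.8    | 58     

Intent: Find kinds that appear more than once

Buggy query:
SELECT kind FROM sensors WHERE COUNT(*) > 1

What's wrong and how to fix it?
Bug: WHERE can't reference COUNT(*); aggregates are computed after WHERE

Fix: GROUP BY kind, then filter groups with HAVING COUNT(*) > 1

Corrected query:
SELECT kind FROM sensors GROUP BY kind HAVING COUNT(*) > 1

Result:
kind 
-----
sound
temp 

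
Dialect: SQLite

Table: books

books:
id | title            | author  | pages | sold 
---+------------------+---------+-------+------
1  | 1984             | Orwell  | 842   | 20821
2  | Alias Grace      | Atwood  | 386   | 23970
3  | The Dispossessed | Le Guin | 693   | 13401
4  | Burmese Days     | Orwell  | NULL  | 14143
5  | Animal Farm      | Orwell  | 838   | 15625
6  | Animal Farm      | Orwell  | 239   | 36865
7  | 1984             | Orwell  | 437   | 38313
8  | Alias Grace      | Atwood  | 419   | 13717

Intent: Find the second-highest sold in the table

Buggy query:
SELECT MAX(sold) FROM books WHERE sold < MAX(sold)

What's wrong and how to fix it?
Bug: The inner MAX is an aggregate inside WHERE, which is not allowed

Fix: Put the inner MAX in a scalar subquery

Corrected query:
SELECT MAX(sold) FROM books WHERE sold < (SELECT MAX(sold) FROM books)

Result:
MAX(sold)
---------
36865    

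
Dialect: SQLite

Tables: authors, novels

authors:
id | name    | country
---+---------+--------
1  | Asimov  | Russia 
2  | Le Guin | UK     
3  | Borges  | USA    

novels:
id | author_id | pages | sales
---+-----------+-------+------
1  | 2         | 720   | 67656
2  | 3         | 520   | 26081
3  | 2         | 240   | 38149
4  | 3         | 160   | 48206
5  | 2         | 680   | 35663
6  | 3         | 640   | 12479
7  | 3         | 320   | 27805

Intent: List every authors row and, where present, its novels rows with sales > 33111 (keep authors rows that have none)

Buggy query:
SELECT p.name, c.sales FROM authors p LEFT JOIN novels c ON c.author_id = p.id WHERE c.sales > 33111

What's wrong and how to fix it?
Bug: Filtering c.sales in WHERE discards the NULL rows produced by LEFT JOIN, turning it into an inner join

Fix: Move the right-table condition into the ON clause so unmatched parents are kept

Corrected query:
SELECT p.name, c.sales FROM authors p LEFT JOIN novels c ON c.author_id = p.id AND c.sales > 33111

Result:
name    | sales
--------+------
Asimov  | NULL 
Le Guin | 35663
Le Guin | 38149
Le Guin | 67656
Borges  | 48206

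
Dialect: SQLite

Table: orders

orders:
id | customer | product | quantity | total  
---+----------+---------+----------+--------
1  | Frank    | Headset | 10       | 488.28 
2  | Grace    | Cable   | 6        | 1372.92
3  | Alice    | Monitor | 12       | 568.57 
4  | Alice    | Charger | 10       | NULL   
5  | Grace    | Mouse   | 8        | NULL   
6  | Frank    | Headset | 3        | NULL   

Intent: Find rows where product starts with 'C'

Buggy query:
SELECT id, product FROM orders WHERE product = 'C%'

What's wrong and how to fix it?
Bug: '=' compares the literal string including the % character; pattern matching needs LIKE

Fix: Replace '=' with LIKE so 'C%' is treated as a pattern

Corrected query:
SELECT id, product FROM orders WHERE product LIKE 'C%'

Result:
id | product
---+--------
2  | Cable  
4  | Charger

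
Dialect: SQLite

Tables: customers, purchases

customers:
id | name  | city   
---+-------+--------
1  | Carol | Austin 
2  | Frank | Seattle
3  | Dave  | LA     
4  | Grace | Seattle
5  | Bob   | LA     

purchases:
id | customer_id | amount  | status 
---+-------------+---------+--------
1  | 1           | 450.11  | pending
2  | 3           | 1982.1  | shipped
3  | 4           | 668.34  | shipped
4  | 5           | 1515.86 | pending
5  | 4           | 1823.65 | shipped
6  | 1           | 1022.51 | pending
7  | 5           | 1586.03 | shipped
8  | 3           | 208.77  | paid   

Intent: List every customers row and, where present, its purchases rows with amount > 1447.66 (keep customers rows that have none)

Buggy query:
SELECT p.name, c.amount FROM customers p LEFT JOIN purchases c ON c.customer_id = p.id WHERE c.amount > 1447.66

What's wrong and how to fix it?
Bug: Filtering c.amount in WHERE discards the NULL rows produced by LEFT JOIN, turning it into an inner join

Fix: Put 'c.amount > 1447.66' in the JOIN's ON clause instead of WHERE

Corrected query:
SELECT p.name, c.amount FROM customers p LEFT JOIN purchases c ON c.customer_id = p.id AND c.amount > 1447.66

Result:
name  | amount 
------+--------
Carol | NULL   
Frank | NULL   
Dave  | 1982.1 
Grace | 1823.65
Bob   | 1515.86
Bob   | 1586.03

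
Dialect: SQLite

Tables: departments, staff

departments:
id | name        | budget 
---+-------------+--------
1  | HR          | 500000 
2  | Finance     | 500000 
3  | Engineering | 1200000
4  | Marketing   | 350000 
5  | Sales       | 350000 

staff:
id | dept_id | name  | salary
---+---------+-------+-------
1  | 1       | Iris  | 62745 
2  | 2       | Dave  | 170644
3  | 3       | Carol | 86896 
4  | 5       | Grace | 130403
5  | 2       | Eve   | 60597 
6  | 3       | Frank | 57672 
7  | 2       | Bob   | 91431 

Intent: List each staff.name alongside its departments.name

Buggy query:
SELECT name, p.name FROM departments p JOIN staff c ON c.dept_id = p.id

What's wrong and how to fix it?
Bug: Both tables have a 'name' column; the unqualified reference is ambiguous

Fix: Qualify the column with its table alias (c.name)

Corrected query:
SELECT c.name, p.name FROM departments p JOIN staff c ON c.dept_id = p.id

Result:
name  | name       
------+------------
Iris  | HR         
Dave  | Finance    
Carol | Engineering
Grace | Sales      
Eve   | Finance    
Frank | Engineering
Bob   | Finance    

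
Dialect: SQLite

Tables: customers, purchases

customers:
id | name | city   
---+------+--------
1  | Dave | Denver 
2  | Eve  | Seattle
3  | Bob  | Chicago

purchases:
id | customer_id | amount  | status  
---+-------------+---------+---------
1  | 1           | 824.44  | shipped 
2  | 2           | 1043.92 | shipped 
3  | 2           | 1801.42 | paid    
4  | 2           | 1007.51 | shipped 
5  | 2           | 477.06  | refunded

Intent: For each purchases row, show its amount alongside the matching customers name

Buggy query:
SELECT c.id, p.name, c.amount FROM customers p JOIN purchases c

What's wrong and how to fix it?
Bug: JOIN with no ON clause produces a cartesian product; every purchases row pairs with every customers row

Fix: Add ON c.customer_id = p.id to the JOIN

Corrected query:
SELECT c.id, p.name, c.amount FROM customers p JOIN purchases c ON c.customer_id = p.id

Result:
id | name | amount 
---+------+--------
1  | Dave | 824.44 
2  | Eve  | 1043.92
3  | Eve  | 1801.42
4  | Eve  | 1007.51
5  | Eve  | 477.06 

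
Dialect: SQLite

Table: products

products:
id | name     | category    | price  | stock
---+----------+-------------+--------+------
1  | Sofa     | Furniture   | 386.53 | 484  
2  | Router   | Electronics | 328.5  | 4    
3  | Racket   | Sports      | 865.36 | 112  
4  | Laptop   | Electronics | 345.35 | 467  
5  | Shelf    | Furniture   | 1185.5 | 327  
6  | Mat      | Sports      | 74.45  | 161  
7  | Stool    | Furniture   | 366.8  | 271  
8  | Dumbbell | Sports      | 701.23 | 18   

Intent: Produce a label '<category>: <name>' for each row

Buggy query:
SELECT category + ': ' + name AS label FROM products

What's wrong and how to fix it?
Bug: SQLite uses || for string concatenation; + coerces text to numbers (yielding 0)

Fix: Replace + with || to concatenate text

Corrected query:
SELECT category || ': ' || name AS label FROM products

Result:
label              
-------------------
Furniture: Sofa    
Electronics: Router
Sports: Racket     
Electronics: Laptop
Furniture: Shelf   
Sports: Mat        
Furniture: Stool   
Sports: Dumbbell   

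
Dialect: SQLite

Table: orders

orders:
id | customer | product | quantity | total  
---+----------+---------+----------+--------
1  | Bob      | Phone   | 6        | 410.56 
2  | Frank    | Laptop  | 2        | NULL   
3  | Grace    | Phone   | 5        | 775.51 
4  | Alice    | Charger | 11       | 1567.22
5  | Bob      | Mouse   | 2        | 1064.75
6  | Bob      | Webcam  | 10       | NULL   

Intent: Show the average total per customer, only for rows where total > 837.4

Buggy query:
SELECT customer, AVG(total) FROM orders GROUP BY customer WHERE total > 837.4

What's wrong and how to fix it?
Bug: Row-level WHERE must come before GROUP BY in the clause order

Fix: Move the WHERE clause before GROUP BY

Corrected query:
SELECT customer, AVG(total) FROM orders WHERE total > 837.4 GROUP BY customer

Result:
customer | AVG(total)
---------+-----------
Alice    | 1567.22   
Bob      | 1064.75   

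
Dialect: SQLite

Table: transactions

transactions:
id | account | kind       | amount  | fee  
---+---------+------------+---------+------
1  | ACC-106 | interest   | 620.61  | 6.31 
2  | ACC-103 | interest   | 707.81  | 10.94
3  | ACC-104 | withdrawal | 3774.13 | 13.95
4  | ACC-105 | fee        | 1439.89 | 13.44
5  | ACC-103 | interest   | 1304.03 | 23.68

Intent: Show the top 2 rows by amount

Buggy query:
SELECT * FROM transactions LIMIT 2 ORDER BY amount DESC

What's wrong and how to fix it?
Bug: ORDER BY cannot follow LIMIT; LIMIT is the final clause

Fix: Swap the clauses: ORDER BY first, then LIMIT

Corrected query:
SELECT * FROM transactions ORDER BY amount DESC LIMIT 2

Result:
id | account | kind       | amount  | fee  
---+---------+------------+---------+------
3  | ACC-104 | withdrawal | 3774.13 | 13.95
4  | ACC-105 | fee        | 1439.89 | 13.44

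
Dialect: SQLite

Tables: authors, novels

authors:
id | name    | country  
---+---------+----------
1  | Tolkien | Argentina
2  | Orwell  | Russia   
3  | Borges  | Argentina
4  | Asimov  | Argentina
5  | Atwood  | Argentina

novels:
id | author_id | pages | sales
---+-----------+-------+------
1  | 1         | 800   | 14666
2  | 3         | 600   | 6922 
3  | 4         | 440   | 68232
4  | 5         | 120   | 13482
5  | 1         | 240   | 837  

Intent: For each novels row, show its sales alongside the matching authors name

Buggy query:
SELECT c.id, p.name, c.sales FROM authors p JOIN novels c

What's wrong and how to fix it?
Bug: Missing join condition: each novels row is matched to all authors rows instead of just its own

Fix: Specify the join condition linking the foreign key to the parent id

Corrected query:
SELECT c.id, p.name, c.sales FROM authors p JOIN novels c ON c.author_id = p.id

Result:
id | name    | sales
---+---------+------
1  | Tolkien | 14666
2  | Borges  | 6922 
3  | Asimov  | 68232
4  | Atwood  | 13482
5  | Tolkien | 837  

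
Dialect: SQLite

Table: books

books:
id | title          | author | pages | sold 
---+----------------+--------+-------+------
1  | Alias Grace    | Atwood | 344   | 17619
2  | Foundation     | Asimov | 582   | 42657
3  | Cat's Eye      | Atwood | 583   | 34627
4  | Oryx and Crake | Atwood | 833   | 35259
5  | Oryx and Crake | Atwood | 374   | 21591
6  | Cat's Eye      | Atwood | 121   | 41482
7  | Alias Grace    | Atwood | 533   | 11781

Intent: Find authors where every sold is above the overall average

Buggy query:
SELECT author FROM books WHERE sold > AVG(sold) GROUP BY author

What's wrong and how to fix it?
Bug: AVG() is an aggregate; it can't sit directly in WHERE

Fix: Compute the overall average in a scalar subquery and compare each group's MIN against it in HAVING

Corrected query:
SELECT author FROM books GROUP BY author HAVING MIN(sold) > (SELECT AVG(sold) FROM books)

Result:
author
------
Asimov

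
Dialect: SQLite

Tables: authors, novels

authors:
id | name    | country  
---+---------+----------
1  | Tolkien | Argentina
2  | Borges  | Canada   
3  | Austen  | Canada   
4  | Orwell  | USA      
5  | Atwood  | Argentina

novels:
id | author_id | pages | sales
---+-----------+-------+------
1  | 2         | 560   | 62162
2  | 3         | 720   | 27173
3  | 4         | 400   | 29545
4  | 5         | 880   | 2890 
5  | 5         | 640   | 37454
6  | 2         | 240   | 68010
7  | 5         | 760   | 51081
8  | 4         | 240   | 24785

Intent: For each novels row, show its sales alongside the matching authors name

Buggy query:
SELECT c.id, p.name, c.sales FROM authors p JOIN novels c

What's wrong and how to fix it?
Bug: JOIN with no ON clause produces a cartesian product; every novels row pairs with every authors row

Fix: Add ON c.author_id = p.id to the JOIN

Corrected query:
SELECT c.id, p.name, c.sales FROM authors p JOIN novels c ON c.author_id = p.id

Result:
id | name   | sales
---+--------+------
1  | Borges | 62162
2  | Austen | 27173
3  | Orwell | 29545
4  | Atwood | 2890 
5  | Atwood | 37454
6  | Borges | 68010
7  | Atwood | 51081
8  | Orwell | 24785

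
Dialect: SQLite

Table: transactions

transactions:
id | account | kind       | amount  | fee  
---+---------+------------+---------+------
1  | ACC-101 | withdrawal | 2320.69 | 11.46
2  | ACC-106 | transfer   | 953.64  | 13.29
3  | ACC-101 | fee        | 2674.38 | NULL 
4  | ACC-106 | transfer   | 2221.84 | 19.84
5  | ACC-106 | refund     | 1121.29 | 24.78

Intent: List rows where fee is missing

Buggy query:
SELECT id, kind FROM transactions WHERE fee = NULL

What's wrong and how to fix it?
Bug: '= NULL' is always unknown in SQL three-valued logic, so no rows match

Fix: Replace '= NULL' with 'IS NULL'

Corrected query:
SELECT id, kind FROM transactions WHERE fee IS NULL

Result:
id | kind
---+-----
3  | fee 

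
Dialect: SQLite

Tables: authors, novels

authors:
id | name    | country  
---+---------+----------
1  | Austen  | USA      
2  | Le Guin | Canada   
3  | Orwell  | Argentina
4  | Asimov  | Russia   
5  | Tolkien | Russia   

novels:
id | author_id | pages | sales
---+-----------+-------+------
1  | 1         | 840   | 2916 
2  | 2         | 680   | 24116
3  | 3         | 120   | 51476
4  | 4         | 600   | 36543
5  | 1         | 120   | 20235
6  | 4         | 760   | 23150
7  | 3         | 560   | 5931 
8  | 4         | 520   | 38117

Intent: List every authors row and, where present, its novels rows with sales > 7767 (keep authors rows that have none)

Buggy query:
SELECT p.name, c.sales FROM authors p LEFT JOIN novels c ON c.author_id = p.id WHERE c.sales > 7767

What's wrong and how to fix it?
Bug: A WHERE condition on the right-hand table after LEFT JOIN drops unmatched parents

Fix: Move the right-table condition into the ON clause so unmatched parents are kept

Corrected query:
SELECT p.name, c.sales FROM authors p LEFT JOIN novels c ON c.author_id = p.id AND c.sales > 7767

Result:
name    | sales
--------+------
Austen  | 20235
Le Guin | 24116
Orwell  | 51476
Asimov  | 23150
Asimov  | 36543
Asimov  | 38117
Tolkien | NULL 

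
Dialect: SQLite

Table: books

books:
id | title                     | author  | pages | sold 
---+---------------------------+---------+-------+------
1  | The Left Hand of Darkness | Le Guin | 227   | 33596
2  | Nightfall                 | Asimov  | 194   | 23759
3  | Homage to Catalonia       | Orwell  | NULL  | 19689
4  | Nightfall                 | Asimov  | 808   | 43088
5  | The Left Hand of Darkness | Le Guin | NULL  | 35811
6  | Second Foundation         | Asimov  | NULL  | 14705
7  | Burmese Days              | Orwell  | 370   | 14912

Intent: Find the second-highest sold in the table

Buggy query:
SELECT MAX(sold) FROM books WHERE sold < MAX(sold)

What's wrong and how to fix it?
Bug: The inner MAX is an aggregate inside WHERE, which is not allowed

Fix: Put the inner MAX in a scalar subquery

Corrected query:
SELECT MAX(sold) FROM books WHERE sold < (SELECT MAX(sold) FROM books)

Result:
MAX(sold)
---------
35811    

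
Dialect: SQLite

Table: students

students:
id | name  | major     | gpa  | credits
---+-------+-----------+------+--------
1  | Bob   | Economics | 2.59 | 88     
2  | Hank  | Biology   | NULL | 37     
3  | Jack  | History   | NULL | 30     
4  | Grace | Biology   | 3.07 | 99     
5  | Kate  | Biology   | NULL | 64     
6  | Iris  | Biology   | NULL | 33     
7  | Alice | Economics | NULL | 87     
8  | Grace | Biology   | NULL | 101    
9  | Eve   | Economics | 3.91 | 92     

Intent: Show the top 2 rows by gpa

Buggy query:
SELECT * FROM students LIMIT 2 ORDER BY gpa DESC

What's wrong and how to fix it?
Bug: ORDER BY cannot follow LIMIT; LIMIT is the final clause

Fix: Swap the clauses: ORDER BY first, then LIMIT

Corrected query:
SELECT * FROM students ORDER BY gpa DESC LIMIT 2

Result:
id | name  | major     | gpa  | credits
---+-------+-----------+------+--------
9  | Eve   | Economics | 3.91 | 92     
4  | Grace | Biology   | 3.07 | 99     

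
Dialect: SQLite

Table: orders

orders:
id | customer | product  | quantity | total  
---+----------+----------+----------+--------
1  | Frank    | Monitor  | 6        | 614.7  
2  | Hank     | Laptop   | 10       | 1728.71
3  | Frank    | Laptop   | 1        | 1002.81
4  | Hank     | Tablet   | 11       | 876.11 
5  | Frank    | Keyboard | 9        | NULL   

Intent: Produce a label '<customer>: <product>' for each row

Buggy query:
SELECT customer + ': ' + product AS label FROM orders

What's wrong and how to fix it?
Bug: '+' is numeric addition; on text columns SQLite converts them to 0 instead of concatenating

Fix: Use the || operator for string concatenation

Corrected query:
SELECT customer || ': ' || product AS label FROM orders

Result:
label          
---------------
Frank: Monitor 
Hank: Laptop   
Frank: Laptop  
Hank: Tablet   
Frank: Keyboard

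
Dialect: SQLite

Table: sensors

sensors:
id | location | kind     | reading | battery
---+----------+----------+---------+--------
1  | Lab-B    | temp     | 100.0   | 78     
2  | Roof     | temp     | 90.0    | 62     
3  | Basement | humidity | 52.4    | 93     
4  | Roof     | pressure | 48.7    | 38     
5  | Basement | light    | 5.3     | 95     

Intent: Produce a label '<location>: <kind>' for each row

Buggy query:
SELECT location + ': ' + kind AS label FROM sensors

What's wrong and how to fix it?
Bug: SQLite uses || for string concatenation; + coerces text to numbers (yielding 0)

Fix: Replace + with || to concatenate text

Corrected query:
SELECT location || ': ' || kind AS label FROM sensors

Result:
label             
------------------
Lab-B: temp       
Roof: temp        
Basement: humidity
Roof: pressure    
Basement: light   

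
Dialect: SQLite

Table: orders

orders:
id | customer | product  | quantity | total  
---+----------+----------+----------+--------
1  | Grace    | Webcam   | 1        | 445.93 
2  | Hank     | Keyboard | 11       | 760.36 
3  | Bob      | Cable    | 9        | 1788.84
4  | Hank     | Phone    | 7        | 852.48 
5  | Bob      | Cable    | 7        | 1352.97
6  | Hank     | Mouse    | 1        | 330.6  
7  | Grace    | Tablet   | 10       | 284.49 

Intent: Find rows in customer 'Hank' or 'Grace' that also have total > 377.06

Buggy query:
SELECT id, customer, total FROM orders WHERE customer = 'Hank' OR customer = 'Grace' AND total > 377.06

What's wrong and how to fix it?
Bug: AND binds tighter than OR, so this parses as customer = 'Hank' OR (customer = 'Grace' AND total > 377.06)

Fix: Add parentheses around the OR so the AND applies to both alternatives

Corrected query:
SELECT id, customer, total FROM orders WHERE (customer = 'Hank' OR customer = 'Grace') AND total > 377.06

Result:
id | customer | total 
---+----------+-------
1  | Grace    | 445.93
2  | Hank     | 760.36
4  | Hank     | 852.48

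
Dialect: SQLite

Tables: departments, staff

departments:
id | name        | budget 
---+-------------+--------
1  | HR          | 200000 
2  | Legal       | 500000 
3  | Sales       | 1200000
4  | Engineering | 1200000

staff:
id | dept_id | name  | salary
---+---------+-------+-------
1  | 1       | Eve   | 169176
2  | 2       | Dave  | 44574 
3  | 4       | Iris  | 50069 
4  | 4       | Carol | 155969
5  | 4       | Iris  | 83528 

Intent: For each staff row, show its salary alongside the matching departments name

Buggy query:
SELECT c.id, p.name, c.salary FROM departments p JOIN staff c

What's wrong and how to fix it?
Bug: JOIN with no ON clause produces a cartesian product; every staff row pairs with every departments row

Fix: Specify the join condition linking the foreign key to the parent id

Corrected query:
SELECT c.id, p.name, c.salary FROM departments p JOIN staff c ON c.dept_id = p.id

Result:
id | name        | salary
---+-------------+-------
1  | HR          | 169176
2  | Legal       | 44574 
3  | Engineering | 50069 
4  | Engineering | 155969
5  | Engineering | 83528 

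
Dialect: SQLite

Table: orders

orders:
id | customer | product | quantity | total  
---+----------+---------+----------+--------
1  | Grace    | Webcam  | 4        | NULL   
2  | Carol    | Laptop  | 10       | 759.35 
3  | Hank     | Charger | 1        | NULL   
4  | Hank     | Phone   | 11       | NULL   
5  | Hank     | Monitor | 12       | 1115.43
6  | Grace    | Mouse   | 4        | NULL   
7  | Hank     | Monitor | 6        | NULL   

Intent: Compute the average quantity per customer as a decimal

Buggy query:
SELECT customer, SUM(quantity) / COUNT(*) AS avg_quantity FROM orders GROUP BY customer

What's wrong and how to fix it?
Bug: SUM(quantity) and COUNT(*) are both integers; the division truncates the fractional part

Fix: Cast one side to REAL so the division keeps the fractional part

Corrected query:
SELECT customer, SUM(quantity) * 1.0 / COUNT(*) AS avg_quantity FROM orders GROUP BY customer

Result:
customer | avg_quantity
---------+-------------
Carol    | 10          
Grace    | 4           
Hank     | 7.5         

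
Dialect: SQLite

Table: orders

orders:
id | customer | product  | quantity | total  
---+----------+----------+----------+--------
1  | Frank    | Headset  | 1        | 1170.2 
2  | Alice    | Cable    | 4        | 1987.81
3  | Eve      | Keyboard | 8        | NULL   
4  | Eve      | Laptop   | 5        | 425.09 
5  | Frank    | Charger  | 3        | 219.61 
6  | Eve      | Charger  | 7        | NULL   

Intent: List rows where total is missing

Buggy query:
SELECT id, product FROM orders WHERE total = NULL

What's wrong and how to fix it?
Bug: Comparing to NULL with '=' never matches; NULL = NULL is unknown, not true

Fix: Replace '= NULL' with 'IS NULL'

Corrected query:
SELECT id, product FROM orders WHERE total IS NULL

Result:
id | product 
---+---------
3  | Keyboard
6  | Charger 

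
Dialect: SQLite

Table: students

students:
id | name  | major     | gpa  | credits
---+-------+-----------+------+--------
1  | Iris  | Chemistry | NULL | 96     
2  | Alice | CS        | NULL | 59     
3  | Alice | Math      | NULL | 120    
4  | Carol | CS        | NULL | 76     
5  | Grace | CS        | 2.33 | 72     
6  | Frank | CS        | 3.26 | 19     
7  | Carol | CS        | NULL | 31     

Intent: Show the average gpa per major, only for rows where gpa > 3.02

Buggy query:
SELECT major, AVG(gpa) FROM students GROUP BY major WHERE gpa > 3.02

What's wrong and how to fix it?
Bug: WHERE cannot follow GROUP BY

Fix: Move the WHERE clause before GROUP BY

Corrected query:
SELECT major, AVG(gpa) FROM students WHERE gpa > 3.02 GROUP BY major

Result:
major | AVG(gpa)
------+---------
CS    | 3.26    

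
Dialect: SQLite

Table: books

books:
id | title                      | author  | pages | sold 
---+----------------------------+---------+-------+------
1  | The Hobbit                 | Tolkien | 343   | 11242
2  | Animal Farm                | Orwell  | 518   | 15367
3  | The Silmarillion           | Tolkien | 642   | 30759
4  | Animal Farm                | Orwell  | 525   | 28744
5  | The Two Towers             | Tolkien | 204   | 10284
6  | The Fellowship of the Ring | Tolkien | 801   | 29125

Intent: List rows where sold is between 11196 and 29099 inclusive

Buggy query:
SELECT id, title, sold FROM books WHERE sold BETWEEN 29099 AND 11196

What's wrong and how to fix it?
Bug: BETWEEN expects the lower bound first; with 29099 AND 11196 the range is empty

Fix: Write BETWEEN 11196 AND 29099

Corrected query:
SELECT id, title, sold FROM books WHERE sold BETWEEN 11196 AND 29099

Result:
id | title       | sold 
---+-------------+------
1  | The Hobbit  | 11242
2  | Animal Farm | 15367
4  | Animal Farm | 28744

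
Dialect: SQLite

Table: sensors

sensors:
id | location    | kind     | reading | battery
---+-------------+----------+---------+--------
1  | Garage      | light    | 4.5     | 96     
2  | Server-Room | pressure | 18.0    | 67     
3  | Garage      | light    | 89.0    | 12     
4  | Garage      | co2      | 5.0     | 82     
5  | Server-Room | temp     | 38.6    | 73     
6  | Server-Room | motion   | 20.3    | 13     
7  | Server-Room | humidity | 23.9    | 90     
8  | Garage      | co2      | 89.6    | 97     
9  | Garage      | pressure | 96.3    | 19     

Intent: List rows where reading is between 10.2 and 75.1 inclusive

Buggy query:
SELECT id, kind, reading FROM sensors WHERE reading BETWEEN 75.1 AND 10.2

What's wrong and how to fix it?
Bug: The bounds are reversed; BETWEEN a AND b requires a <= b to match anything

Fix: Write BETWEEN 10.2 AND 75.1

Corrected query:
SELECT id, kind, reading FROM sensors WHERE reading BETWEEN 10.2 AND 75.1

Result:
id | kind     | reading
---+----------+--------
2  | pressure | 18     
5  | temp     | 38.6   
6  | motion   | 20.3   
7  | humidity | 23.9   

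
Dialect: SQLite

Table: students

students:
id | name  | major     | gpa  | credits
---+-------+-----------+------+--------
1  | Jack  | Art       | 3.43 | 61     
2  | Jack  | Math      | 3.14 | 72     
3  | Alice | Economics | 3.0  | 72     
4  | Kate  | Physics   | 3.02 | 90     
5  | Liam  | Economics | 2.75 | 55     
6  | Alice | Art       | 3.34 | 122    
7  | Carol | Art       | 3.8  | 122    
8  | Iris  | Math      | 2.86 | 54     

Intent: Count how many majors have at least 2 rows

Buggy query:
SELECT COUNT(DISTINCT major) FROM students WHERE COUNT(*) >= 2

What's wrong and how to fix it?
Bug: COUNT(*) cannot appear in WHERE; the per-group count doesn't exist yet

Fix: Use a subquery that GROUPs and filters with HAVING, then count its rows

Corrected query:
SELECT COUNT(*) FROM (SELECT major FROM students GROUP BY major HAVING COUNT(*) >= 2)

Result:
COUNT(*)
--------
3       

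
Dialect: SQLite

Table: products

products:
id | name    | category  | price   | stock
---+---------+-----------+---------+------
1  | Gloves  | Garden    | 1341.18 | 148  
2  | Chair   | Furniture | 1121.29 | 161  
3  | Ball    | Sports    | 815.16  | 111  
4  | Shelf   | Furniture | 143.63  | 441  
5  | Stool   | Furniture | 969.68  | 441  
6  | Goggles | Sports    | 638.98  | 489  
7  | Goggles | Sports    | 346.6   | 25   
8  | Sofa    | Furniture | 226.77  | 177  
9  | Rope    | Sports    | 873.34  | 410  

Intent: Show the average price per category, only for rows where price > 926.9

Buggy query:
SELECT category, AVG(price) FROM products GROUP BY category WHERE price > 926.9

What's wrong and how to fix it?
Bug: Row-level WHERE must come before GROUP BY in the clause order

Fix: Place WHERE between FROM and GROUP BY

Corrected query:
SELECT category, AVG(price) FROM products WHERE price > 926.9 GROUP BY category

Result:
category  | AVG(price)
----------+-----------
Furniture | 1045.485  
Garden    | 1341.18   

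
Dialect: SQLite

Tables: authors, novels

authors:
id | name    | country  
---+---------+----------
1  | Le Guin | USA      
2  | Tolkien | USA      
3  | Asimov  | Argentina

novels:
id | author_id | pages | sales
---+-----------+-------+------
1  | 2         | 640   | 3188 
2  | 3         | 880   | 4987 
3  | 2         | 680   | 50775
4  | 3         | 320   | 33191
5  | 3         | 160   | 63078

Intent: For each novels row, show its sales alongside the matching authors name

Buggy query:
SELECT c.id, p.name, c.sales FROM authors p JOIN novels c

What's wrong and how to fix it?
Bug: Missing join condition: each novels row is matched to all authors rows instead of just its own

Fix: Specify the join condition linking the foreign key to the parent id

Corrected query:
SELECT c.id, p.name, c.sales FROM authors p JOIN novels c ON c.author_id = p.id

Result:
id | name    | sales
---+---------+------
1  | Tolkien | 3188 
2  | Asimov  | 4987 
3  | Tolkien | 50775
4  | Asimov  | 33191
5  | Asimov  | 63078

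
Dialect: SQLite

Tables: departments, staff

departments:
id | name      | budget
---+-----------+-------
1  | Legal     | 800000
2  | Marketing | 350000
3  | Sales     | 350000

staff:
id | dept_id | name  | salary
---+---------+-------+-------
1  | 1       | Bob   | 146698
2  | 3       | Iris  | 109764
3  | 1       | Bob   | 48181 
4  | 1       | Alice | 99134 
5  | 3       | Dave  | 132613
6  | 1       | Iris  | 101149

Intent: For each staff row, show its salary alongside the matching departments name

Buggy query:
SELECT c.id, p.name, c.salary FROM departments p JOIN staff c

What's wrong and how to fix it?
Bug: JOIN with no ON clause produces a cartesian product; every staff row pairs with every departments row

Fix: Add ON c.dept_id = p.id to the JOIN

Corrected query:
SELECT c.id, p.name, c.salary FROM departments p JOIN staff c ON c.dept_id = p.id

Result:
id | name  | salary
---+-------+-------
1  | Legal | 146698
2  | Sales | 109764
3  | Legal | 48181 
4  | Legal | 99134 
5  | Sales | 132613
6  | Legal | 101149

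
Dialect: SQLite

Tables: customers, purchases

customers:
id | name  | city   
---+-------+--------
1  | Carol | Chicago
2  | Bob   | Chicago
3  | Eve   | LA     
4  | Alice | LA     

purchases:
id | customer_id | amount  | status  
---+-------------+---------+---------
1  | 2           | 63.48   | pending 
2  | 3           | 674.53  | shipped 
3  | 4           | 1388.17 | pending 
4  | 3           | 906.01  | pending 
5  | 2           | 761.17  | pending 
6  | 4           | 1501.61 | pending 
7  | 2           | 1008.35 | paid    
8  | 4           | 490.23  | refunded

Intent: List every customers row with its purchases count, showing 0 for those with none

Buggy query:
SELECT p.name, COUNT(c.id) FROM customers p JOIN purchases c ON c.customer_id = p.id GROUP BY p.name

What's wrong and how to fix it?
Bug: INNER JOIN drops customers rows that have no matching purchases rows

Fix: Switch to LEFT JOIN to retain unmatched parent rows

Corrected query:
SELECT p.name, COUNT(c.id) FROM customers p LEFT JOIN purchases c ON c.customer_id = p.id GROUP BY p.name

Result:
name  | COUNT(c.id)
------+------------
Alice | 3          
Bob   | 3          
Carol | 0          
Eve   | 2          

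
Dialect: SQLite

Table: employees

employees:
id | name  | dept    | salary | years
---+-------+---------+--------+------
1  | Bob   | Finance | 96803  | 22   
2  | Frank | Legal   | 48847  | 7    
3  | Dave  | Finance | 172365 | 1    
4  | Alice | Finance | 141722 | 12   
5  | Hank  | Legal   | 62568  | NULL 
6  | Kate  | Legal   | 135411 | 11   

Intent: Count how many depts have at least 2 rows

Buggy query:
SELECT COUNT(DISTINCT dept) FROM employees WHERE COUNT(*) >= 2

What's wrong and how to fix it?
Bug: WHERE filters individual rows, not groups, so a group-level COUNT is invalid there

Fix: Group first with HAVING COUNT(*) >= 2, then COUNT the resulting groups

Corrected query:
SELECT COUNT(*) FROM (SELECT dept FROM employees GROUP BY dept HAVING COUNT(*) >= 2)

Result:
COUNT(*)
--------
2       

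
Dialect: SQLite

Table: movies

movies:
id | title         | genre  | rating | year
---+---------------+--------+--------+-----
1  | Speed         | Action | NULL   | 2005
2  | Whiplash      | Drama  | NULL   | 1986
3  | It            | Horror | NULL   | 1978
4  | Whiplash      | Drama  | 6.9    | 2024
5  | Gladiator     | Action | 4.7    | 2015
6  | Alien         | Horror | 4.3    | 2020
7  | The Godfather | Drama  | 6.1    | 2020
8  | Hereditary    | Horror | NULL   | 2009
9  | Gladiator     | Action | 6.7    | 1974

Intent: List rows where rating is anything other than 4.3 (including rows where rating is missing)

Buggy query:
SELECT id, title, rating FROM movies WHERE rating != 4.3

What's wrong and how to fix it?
Bug: 'rating != 4.3' is unknown when rating is NULL, so NULL rows are silently excluded

Fix: Handle NULL separately with IS NULL alongside the inequality

Corrected query:
SELECT id, title, rating FROM movies WHERE rating != 4.3 OR rating IS NULL

Result:
id | title         | rating
---+---------------+-------
1  | Speed         | NULL  
2  | Whiplash      | NULL  
3  | It            | NULL  
4  | Whiplash      | 6.9   
5  | Gladiator     | 4.7   
7  | The Godfather | 6.1   
8  | Hereditary    | NULL  
9  | Gladiator     | 6.7   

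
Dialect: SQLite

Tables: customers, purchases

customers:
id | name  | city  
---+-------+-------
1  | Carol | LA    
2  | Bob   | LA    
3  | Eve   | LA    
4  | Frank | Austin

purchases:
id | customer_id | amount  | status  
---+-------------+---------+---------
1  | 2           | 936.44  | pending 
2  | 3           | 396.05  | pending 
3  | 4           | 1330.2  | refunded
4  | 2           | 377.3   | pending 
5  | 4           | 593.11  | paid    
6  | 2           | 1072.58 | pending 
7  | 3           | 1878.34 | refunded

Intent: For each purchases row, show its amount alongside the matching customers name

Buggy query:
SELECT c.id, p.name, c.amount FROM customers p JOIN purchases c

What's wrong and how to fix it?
Bug: Missing join condition: each purchases row is matched to all customers rows instead of just its own

Fix: Specify the join condition linking the foreign key to the parent id

Corrected query:
SELECT c.id, p.name, c.amount FROM customers p JOIN purchases c ON c.customer_id = p.id

Result:
id | name  | amount 
---+-------+--------
1  | Bob   | 936.44 
2  | Eve   | 396.05 
3  | Frank | 1330.2 
4  | Bob   | 377.3  
5  | Frank | 593.11 
6  | Bob   | 1072.58
7  | Eve   | 1878.34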